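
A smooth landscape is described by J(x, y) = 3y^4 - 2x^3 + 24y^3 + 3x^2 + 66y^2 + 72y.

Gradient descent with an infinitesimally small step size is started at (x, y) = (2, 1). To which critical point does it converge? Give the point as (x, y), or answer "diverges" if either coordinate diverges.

diverges

J is separable, so gradient descent decouples: x follows -∂J/∂x, y follows -∂J/∂y.
∂J/∂x = -6x(x - 1); at x=2 this is -12, so x increases.
∂J/∂y = 12(y + 1)(y + 2)(y + 3); at y=1 this is 288, so y decreases.
The x-coordinate has no critical point in that direction and runs off to infinity.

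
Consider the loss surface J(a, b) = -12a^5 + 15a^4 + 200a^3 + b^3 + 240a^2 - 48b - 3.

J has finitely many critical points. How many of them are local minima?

J separates as a function of a plus a function of b, so ∇J=0 decouples.
∂J/∂a = -60a(a - 4)(a + 1)(a + 2) = 0 at a ∈ {-2, -1, 0, 4}; ∂J/∂b = 3(b - 4)(b + 4) = 0 at b ∈ {-4, 4}.
The Hessian is diagonal: diag(J_aa, J_bb). Second derivatives: J_aa(-2)=720, J_aa(-1)=-300, J_aa(0)=480, J_aa(4)=-7200; J_bb(-4)=-24, J_bb(4)=24.
Local minima occur where both diagonal entries positive: (-2, 4), (0, 4). Count: 2.

2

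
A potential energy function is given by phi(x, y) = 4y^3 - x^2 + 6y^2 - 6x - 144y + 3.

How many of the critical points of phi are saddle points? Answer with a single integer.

1

phi separates as a function of x plus a function of y, so ∇phi=0 decouples.
∂phi/∂x = -2(x + 3) = 0 at x ∈ {-3}; ∂phi/∂y = 12(y - 3)(y + 4) = 0 at y ∈ {-4, 3}.
The Hessian is diagonal: diag(phi_xx, phi_yy). Second derivatives: phi_xx(-3)=-2; phi_yy(-4)=-84, phi_yy(3)=84.
Saddle points occur where the two diagonal entries have opposite signs: (-3, 3). Count: 1.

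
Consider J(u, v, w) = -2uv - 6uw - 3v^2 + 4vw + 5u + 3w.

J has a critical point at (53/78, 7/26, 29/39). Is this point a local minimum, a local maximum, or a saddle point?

saddle point

The Hessian is constant: H = [[0, -2, -6], [-2, -6, 4], [-6, 4, 0]].
Leading principal minors: Δ₁ = 0, Δ₂ = -4, Δ₃ = 312.
The minors fit neither the all-positive nor the alternating-sign pattern, so H is indefinite: a saddle point.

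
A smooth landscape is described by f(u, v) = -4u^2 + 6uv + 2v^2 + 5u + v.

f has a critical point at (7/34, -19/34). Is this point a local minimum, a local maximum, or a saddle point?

saddle point

The Hessian of f is constant: H = [[-8, 6], [6, 4]].
det(H) = (-8)·4 − 6² = -68.
Since det(H) < 0, H is indefinite and the critical point is a saddle point.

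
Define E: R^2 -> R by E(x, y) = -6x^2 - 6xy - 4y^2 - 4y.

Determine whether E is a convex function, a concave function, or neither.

concave

E is quadratic, so its Hessian is the constant matrix H = [[-12, -6], [-6, -8]].
det(H) = 60, tr(H) = -20.
det(H) > 0 and tr(H) < 0, so H is negative definite everywhere: concave.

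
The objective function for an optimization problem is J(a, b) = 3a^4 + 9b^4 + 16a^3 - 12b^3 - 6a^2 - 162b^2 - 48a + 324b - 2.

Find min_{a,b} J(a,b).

-1539

J(a,b) separates as P(a) + Q(b) − 2, so its minimum is min P + min Q − 2.
P'(a) = 12(a - 1)(a + 1)(a + 4) vanishes at a ∈ {-4, -1, 1}; Q'(b) = 36(b - 3)(b - 1)(b + 3) vanishes at b ∈ {-3, 1, 3}.
Local minima of P (where P''>0): P(-4)=-160, P(1)=-35. Local minima of Q: Q(-3)=-1377, Q(3)=-81.
So the global minimum of J is P(-4) + Q(-3) − 2 = -160 − 1377 − 2 = -1539, attained at (-4, -3).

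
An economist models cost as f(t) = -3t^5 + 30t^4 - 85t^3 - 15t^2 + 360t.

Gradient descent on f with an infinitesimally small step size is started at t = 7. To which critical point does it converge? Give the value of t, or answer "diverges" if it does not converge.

diverges

f'(t) = -15(t - 4)(t - 3)(t - 2)(t + 1), so f'(7) = -7200.
Gradient descent moves in the -f' direction, i.e. t is increasing.
There is no critical point above t=7, and f' keeps the same sign, so the iterate runs off to +∞.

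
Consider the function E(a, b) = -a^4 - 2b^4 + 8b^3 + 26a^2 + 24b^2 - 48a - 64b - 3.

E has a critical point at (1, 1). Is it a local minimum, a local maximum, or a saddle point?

local minimum

The mixed partial ∂²E/∂a∂b is 0, so the Hessian at any point is diag(E_aa, E_bb) = diag(4(-3a^2 + 13), 24(-b^2 + 2b + 2)).
At (1, 1): H = diag(40, 72).
Both eigenvalues are positive, so H is positive definite: a local minimum.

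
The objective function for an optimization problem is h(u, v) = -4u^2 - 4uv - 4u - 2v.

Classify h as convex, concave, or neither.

neither

h is quadratic, so its Hessian is the constant matrix H = [[-8, -4], [-4, 0]].
det(H) = -16, tr(H) = -8.
det(H) < 0, so H is indefinite: neither convex nor concave.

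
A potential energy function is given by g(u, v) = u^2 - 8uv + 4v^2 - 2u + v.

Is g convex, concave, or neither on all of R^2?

g is quadratic, so its Hessian is the constant matrix H = [[2, -8], [-8, 8]].
det(H) = -48, tr(H) = 10.
det(H) < 0, so H is indefinite: neither convex nor concave.

neither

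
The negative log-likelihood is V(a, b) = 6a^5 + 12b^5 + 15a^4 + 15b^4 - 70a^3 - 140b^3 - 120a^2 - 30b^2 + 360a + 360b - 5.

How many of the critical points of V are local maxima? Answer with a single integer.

V separates as a function of a plus a function of b, so ∇V=0 decouples.
∂V/∂a = 30(a - 2)(a - 1)(a + 2)(a + 3) = 0 at a ∈ {-3, -2, 1, 2}; ∂V/∂b = 60(b - 2)(b - 1)(b + 1)(b + 3) = 0 at b ∈ {-3, -1, 1, 2}.
The Hessian is diagonal: diag(V_aa, V_bb). Second derivatives: V_aa(-3)=-600, V_aa(-2)=360, V_aa(1)=-360, V_aa(2)=600; V_bb(-3)=-2400, V_bb(-1)=720, V_bb(1)=-480, V_bb(2)=900.
Local maxima occur where both diagonal entries negative: (-3, -3), (-3, 1), (1, -3), (1, 1). Count: 4.

4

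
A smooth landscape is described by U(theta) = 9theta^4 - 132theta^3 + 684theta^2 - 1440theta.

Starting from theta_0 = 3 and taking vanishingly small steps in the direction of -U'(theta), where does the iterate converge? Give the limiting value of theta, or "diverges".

U'(theta) = 36(theta - 5)(theta - 4)(theta - 2), so U'(3) = 72.
Gradient descent moves in the -U' direction, i.e. theta is decreasing.
The nearest critical point in that direction is theta = 2, where U'' = 216 > 0 (a local minimum). The iterate converges there.

2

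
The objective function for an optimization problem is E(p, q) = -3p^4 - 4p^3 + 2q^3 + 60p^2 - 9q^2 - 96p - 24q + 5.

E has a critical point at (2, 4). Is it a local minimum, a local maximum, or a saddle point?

saddle point

The mixed partial ∂²E/∂p∂q is 0, so the Hessian at any point is diag(E_pp, E_qq) = diag(12(-3p^2 - 2p + 10), 6(2q - 3)).
At (2, 4): H = diag(-72, 30).
The eigenvalues have opposite signs, so H is indefinite: a saddle point.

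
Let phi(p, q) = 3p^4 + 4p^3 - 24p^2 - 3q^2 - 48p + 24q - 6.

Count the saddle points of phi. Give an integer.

phi separates as a function of p plus a function of q, so ∇phi=0 decouples.
∂phi/∂p = 12(p - 2)(p + 1)(p + 2) = 0 at p ∈ {-2, -1, 2}; ∂phi/∂q = -6(q - 4) = 0 at q ∈ {4}.
The Hessian is diagonal: diag(phi_pp, phi_qq). Second derivatives: phi_pp(-2)=48, phi_pp(-1)=-36, phi_pp(2)=144; phi_qq(4)=-6.
Saddle points occur where the two diagonal entries have opposite signs: (-2, 4), (2, 4). Count: 2.

2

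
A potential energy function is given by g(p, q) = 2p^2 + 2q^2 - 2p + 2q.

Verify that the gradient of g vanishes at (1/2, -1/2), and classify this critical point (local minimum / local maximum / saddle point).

local minimum

∇g = (4p - 2, 4q + 2); substituting (1/2, -1/2) gives ∇g = (0, 0), so (1/2, -1/2) is indeed a critical point.
The Hessian of g is constant: H = [[4, 0], [0, 4]].
det(H) = 4·4 − 0² = 16.
det(H) > 0 and tr(H) = 8 > 0, so H is positive definite and the point is a local minimum.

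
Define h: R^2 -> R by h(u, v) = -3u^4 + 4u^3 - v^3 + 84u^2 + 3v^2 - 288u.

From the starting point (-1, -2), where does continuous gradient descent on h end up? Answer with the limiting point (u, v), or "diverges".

h is separable, so gradient descent decouples: u follows -∂h/∂u, v follows -∂h/∂v.
∂h/∂u = -12(u - 3)(u - 2)(u + 4); at u=-1 this is -432, so u increases.
∂h/∂v = -3v(v - 2); at v=-2 this is -24, so v increases.
u converges to its nearest critical value 2 (a local min of the u-part); v converges to 0. The iterate converges to (2, 0).

(2, 0)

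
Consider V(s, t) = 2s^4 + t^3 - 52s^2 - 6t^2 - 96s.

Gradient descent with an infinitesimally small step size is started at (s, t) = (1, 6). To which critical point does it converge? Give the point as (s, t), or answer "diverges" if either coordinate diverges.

(4, 4)

V is separable, so gradient descent decouples: s follows -∂V/∂s, t follows -∂V/∂t.
∂V/∂s = 8(s - 4)(s + 1)(s + 3); at s=1 this is -192, so s increases.
∂V/∂t = 3t(t - 4); at t=6 this is 36, so t decreases.
s converges to its nearest critical value 4 (a local min of the s-part); t converges to 4. The iterate converges to (4, 4).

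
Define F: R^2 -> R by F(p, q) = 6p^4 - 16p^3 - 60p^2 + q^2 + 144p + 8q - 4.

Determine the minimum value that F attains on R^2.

F(p,q) separates as A(p) + B(q) − 4, so its minimum is min A + min B − 4.
A'(p) = 24(p - 3)(p - 1)(p + 2) vanishes at p ∈ {-2, 1, 3}; B'(q) = 2q + 8 vanishes at q ∈ {-4}.
Local minima of A (where A''>0): A(-2)=-304, A(3)=-54. Local minima of B: B(-4)=-16.
So the global minimum of F is A(-2) + B(-4) − 4 = -304 − 16 − 4 = -324, attained at (-2, -4).

-324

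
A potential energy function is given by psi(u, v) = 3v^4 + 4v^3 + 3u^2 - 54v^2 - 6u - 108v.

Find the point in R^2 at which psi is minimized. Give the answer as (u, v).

(1, 3)

psi(u,v) separates as P(u) + Q(v), so its minimum is min P + min Q.
P'(u) = 6u - 6 vanishes at u ∈ {1}; Q'(v) = 12(v - 3)(v + 1)(v + 3) vanishes at v ∈ {-3, -1, 3}.
Local minima of P (where P''>0): P(1)=-3. Local minima of Q: Q(-3)=-27, Q(3)=-459.
So the global minimum of psi is P(1) + Q(3) = -3 − 459 = -462, attained at (1, 3).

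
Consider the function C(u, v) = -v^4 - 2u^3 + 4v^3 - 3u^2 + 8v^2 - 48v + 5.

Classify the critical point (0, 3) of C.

local maximum

The mixed partial ∂²C/∂u∂v is 0, so the Hessian at any point is diag(C_uu, C_vv) = diag(-6(2u + 1), 4(-3v^2 + 6v + 4)).
At (0, 3): H = diag(-6, -20).
Both eigenvalues are negative, so H is negative definite: a local maximum.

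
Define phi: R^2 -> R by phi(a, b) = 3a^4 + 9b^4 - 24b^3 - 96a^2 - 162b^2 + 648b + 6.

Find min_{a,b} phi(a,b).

phi(a,b) separates as P(a) + Q(b) + 6, so its minimum is min P + min Q + 6.
P'(a) = 12a(a - 4)(a + 4) vanishes at a ∈ {-4, 0, 4}; Q'(b) = 36(b - 3)(b - 2)(b + 3) vanishes at b ∈ {-3, 2, 3}.
Local minima of P (where P''>0): P(-4)=-768, P(4)=-768. Local minima of Q: Q(-3)=-2025, Q(3)=567.
So the global minimum of phi is P(-4) + Q(-3) + 6 = -768 − 2025 + 6 = -2787, attained at (-4, -3).

-2787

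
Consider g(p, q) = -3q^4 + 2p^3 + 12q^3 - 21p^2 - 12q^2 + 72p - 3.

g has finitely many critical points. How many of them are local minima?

g separates as a function of p plus a function of q, so ∇g=0 decouples.
∂g/∂p = 6(p - 4)(p - 3) = 0 at p ∈ {3, 4}; ∂g/∂q = -12q(q - 2)(q - 1) = 0 at q ∈ {0, 1, 2}.
The Hessian is diagonal: diag(g_pp, g_qq). Second derivatives: g_pp(3)=-6, g_pp(4)=6; g_qq(0)=-24, g_qq(1)=12, g_qq(2)=-24.
Local minima occur where both diagonal entries positive: (4, 1). Count: 1.

1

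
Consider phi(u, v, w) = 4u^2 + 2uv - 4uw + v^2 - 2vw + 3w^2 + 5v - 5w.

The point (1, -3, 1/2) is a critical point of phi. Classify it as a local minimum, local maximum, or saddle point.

local minimum

The Hessian is constant: H = [[8, 2, -4], [2, 2, -2], [-4, -2, 6]].
Leading principal minors: Δ₁ = 8, Δ₂ = 12, Δ₃ = 40.
All leading minors are positive, so H is positive definite: a local minimum.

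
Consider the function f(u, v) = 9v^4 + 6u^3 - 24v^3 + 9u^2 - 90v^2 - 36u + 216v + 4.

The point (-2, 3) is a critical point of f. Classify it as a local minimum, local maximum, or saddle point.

saddle point

The mixed partial ∂²f/∂u∂v is 0, so the Hessian at any point is diag(f_uu, f_vv) = diag(18(2u + 1), 36(3v^2 - 4v - 5)).
At (-2, 3): H = diag(-54, 360).
The eigenvalues have opposite signs, so H is indefinite: a saddle point.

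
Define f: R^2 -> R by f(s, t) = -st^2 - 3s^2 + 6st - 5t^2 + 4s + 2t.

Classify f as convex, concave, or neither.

neither

The term -st^2 is cubic, so the Hessian is not constant.
∂²f/∂t² = -2s - 10, which takes both signs as s varies (negative for sufficiently large s). A diagonal entry of the Hessian changing sign means the Hessian is neither positive- nor negative-semidefinite on all of R^2.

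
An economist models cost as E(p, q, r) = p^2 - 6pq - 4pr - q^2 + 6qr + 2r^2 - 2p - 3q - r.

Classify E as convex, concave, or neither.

neither

E is quadratic, so its Hessian is the constant matrix H = [[2, -6, -4], [-6, -2, 6], [-4, 6, 4]].
Leading principal minors: 2, -40, 88.
Neither pattern holds ⇒ H is indefinite ⇒ neither convex nor concave.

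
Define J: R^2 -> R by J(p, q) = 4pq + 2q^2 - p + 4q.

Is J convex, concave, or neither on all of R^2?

neither

J is quadratic, so its Hessian is the constant matrix H = [[0, 4], [4, 4]].
det(H) = -16, tr(H) = 4.
det(H) < 0, so H is indefinite: neither convex nor concave.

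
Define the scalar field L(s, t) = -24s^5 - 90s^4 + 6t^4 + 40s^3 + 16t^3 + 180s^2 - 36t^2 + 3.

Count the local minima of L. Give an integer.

4

L separates as a function of s plus a function of t, so ∇L=0 decouples.
∂L/∂s = -120s(s - 1)(s + 1)(s + 3) = 0 at s ∈ {-3, -1, 0, 1}; ∂L/∂t = 24t(t - 1)(t + 3) = 0 at t ∈ {-3, 0, 1}.
The Hessian is diagonal: diag(L_ss, L_tt). Second derivatives: L_ss(-3)=2880, L_ss(-1)=-480, L_ss(0)=360, L_ss(1)=-960; L_tt(-3)=288, L_tt(0)=-72, L_tt(1)=96.
Local minima occur where both diagonal entries positive: (-3, -3), (-3, 1), (0, -3), (0, 1). Count: 4.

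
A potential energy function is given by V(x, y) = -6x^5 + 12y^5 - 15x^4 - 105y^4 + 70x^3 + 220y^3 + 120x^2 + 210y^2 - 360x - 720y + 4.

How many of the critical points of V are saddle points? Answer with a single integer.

8

V separates as a function of x plus a function of y, so ∇V=0 decouples.
∂V/∂x = -30(x - 2)(x - 1)(x + 2)(x + 3) = 0 at x ∈ {-3, -2, 1, 2}; ∂V/∂y = 60(y - 4)(y - 3)(y - 1)(y + 1) = 0 at y ∈ {-1, 1, 3, 4}.
The Hessian is diagonal: diag(V_xx, V_yy). Second derivatives: V_xx(-3)=600, V_xx(-2)=-360, V_xx(1)=360, V_xx(2)=-600; V_yy(-1)=-2400, V_yy(1)=720, V_yy(3)=-480, V_yy(4)=900.
Saddle points occur where the two diagonal entries have opposite signs: (-3, -1), (-3, 3), (-2, 1), (-2, 4), (1, -1), (1, 3), (2, 1), (2, 4). Count: 8.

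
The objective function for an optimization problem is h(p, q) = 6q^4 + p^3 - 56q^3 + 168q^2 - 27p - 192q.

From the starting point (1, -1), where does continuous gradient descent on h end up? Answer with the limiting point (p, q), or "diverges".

h is separable, so gradient descent decouples: p follows -∂h/∂p, q follows -∂h/∂q.
∂h/∂p = 3(p - 3)(p + 3); at p=1 this is -24, so p increases.
∂h/∂q = 24(q - 4)(q - 2)(q - 1); at q=-1 this is -720, so q increases.
p converges to its nearest critical value 3 (a local min of the p-part); q converges to 1. The iterate converges to (3, 1).

(3, 1)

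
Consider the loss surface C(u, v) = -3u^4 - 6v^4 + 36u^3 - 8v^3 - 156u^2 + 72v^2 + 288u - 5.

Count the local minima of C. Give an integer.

1

C separates as a function of u plus a function of v, so ∇C=0 decouples.
∂C/∂u = -12(u - 4)(u - 3)(u - 2) = 0 at u ∈ {2, 3, 4}; ∂C/∂v = -24v(v - 2)(v + 3) = 0 at v ∈ {-3, 0, 2}.
The Hessian is diagonal: diag(C_uu, C_vv). Second derivatives: C_uu(2)=-24, C_uu(3)=12, C_uu(4)=-24; C_vv(-3)=-360, C_vv(0)=144, C_vv(2)=-240.
Local minima occur where both diagonal entries positive: (3, 0). Count: 1.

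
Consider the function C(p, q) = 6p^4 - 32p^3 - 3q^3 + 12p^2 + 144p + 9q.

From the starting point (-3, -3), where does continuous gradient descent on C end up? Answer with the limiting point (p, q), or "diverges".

C is separable, so gradient descent decouples: p follows -∂C/∂p, q follows -∂C/∂q.
∂C/∂p = 24(p - 3)(p - 2)(p + 1); at p=-3 this is -1440, so p increases.
∂C/∂q = -9(q - 1)(q + 1); at q=-3 this is -72, so q increases.
p converges to its nearest critical value -1 (a local min of the p-part); q converges to -1. The iterate converges to (-1, -1).

(-1, -1)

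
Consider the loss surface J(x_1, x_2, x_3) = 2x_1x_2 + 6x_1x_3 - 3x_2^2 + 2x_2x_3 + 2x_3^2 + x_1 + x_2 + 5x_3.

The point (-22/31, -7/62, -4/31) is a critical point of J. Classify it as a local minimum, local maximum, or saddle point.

saddle point

The Hessian is constant: H = [[0, 2, 6], [2, -6, 2], [6, 2, 4]].
Leading principal minors: Δ₁ = 0, Δ₂ = -4, Δ₃ = 248.
The minors fit neither the all-positive nor the alternating-sign pattern, so H is indefinite: a saddle point.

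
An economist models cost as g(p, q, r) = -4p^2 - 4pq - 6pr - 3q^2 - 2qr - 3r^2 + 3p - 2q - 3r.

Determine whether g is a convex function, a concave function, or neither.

g is quadratic, so its Hessian is the constant matrix H = [[-8, -4, -6], [-4, -6, -2], [-6, -2, -6]].
Leading principal minors: -8, 32, -40.
Signs alternate −, +, − ⇒ H ≺ 0 ⇒ concave.

concave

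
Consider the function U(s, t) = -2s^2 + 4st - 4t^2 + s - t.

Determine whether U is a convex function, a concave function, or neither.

U is quadratic, so its Hessian is the constant matrix H = [[-4, 4], [4, -8]].
det(H) = 16, tr(H) = -12.
det(H) > 0 and tr(H) < 0, so H is negative definite everywhere: concave.

concave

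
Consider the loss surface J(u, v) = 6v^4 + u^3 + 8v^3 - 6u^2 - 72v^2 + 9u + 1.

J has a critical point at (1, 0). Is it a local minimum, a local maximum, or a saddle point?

The mixed partial ∂²J/∂u∂v is 0, so the Hessian at any point is diag(J_uu, J_vv) = diag(6(u - 2), 24(3v^2 + 2v - 6)).
At (1, 0): H = diag(-6, -144).
Both eigenvalues are negative, so H is negative definite: a local maximum.

local maximum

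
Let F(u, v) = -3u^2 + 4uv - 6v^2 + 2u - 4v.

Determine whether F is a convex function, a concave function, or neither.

F is quadratic, so its Hessian is the constant matrix H = [[-6, 4], [4, -12]].
det(H) = 56, tr(H) = -18.
det(H) > 0 and tr(H) < 0, so H is negative definite everywhere: concave.

concave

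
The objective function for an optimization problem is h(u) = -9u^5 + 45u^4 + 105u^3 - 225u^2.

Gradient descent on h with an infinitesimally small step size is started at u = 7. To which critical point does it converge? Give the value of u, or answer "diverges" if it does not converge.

h'(u) = -45u(u - 5)(u - 1)(u + 2), so h'(7) = -34020.
Gradient descent moves in the -h' direction, i.e. u is increasing.
There is no critical point above u=7, and h' keeps the same sign, so the iterate runs off to +∞.

diverges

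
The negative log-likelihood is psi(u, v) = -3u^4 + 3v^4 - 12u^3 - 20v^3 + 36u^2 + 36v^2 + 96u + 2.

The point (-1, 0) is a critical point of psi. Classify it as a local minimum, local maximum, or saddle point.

The mixed partial ∂²psi/∂u∂v is 0, so the Hessian at any point is diag(psi_uu, psi_vv) = diag(36(-u^2 - 2u + 2), 12(3v^2 - 10v + 6)).
At (-1, 0): H = diag(108, 72).
Both eigenvalues are positive, so H is positive definite: a local minimum.

local minimum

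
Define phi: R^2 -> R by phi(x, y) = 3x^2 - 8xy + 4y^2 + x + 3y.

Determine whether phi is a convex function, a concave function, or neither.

neither

phi is quadratic, so its Hessian is the constant matrix H = [[6, -8], [-8, 8]].
det(H) = -16, tr(H) = 14.
det(H) < 0, so H is indefinite: neither convex nor concave.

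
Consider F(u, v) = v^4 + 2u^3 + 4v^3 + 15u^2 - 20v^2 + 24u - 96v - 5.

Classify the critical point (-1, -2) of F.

saddle point

The mixed partial ∂²F/∂u∂v is 0, so the Hessian at any point is diag(F_uu, F_vv) = diag(6(2u + 5), 4(3v^2 + 6v - 10)).
At (-1, -2): H = diag(18, -40).
The eigenvalues have opposite signs, so H is indefinite: a saddle point.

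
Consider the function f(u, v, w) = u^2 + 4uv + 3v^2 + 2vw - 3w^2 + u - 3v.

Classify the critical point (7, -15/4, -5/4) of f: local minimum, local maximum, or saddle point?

saddle point

The Hessian is constant: H = [[2, 4, 0], [4, 6, 2], [0, 2, -6]].
Leading principal minors: Δ₁ = 2, Δ₂ = -4, Δ₃ = 16.
The minors fit neither the all-positive nor the alternating-sign pattern, so H is indefinite: a saddle point.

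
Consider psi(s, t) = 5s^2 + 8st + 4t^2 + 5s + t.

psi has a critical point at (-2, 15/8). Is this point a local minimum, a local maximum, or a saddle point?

The Hessian of psi is constant: H = [[10, 8], [8, 8]].
det(H) = 10·8 − 8² = 16.
det(H) > 0 and tr(H) = 18 > 0, so H is positive definite and the point is a local minimum.

local minimum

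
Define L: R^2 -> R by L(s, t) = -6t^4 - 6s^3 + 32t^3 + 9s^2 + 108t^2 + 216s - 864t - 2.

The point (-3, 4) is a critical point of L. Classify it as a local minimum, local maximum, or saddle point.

The mixed partial ∂²L/∂s∂t is 0, so the Hessian at any point is diag(L_ss, L_tt) = diag(18(-2s + 1), 24(-3t^2 + 8t + 9)).
At (-3, 4): H = diag(126, -168).
The eigenvalues have opposite signs, so H is indefinite: a saddle point.

saddle point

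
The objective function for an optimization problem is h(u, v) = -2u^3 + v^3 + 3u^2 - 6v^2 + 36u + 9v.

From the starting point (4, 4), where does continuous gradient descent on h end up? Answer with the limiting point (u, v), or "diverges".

diverges

h is separable, so gradient descent decouples: u follows -∂h/∂u, v follows -∂h/∂v.
∂h/∂u = -6(u - 3)(u + 2); at u=4 this is -36, so u increases.
∂h/∂v = 3(v - 3)(v - 1); at v=4 this is 9, so v decreases.
The u-coordinate has no critical point in that direction and runs off to infinity.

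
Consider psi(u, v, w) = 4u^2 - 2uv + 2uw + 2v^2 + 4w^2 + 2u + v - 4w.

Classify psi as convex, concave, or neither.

convex

psi is quadratic, so its Hessian is the constant matrix H = [[8, -2, 2], [-2, 4, 0], [2, 0, 8]].
Leading principal minors: 8, 28, 208.
All positive ⇒ H ≻ 0 ⇒ convex.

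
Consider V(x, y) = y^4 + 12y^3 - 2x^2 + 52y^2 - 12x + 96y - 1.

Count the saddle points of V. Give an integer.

2

V separates as a function of x plus a function of y, so ∇V=0 decouples.
∂V/∂x = -4(x + 3) = 0 at x ∈ {-3}; ∂V/∂y = 4(y + 2)(y + 3)(y + 4) = 0 at y ∈ {-4, -3, -2}.
The Hessian is diagonal: diag(V_xx, V_yy). Second derivatives: V_xx(-3)=-4; V_yy(-4)=8, V_yy(-3)=-4, V_yy(-2)=8.
Saddle points occur where the two diagonal entries have opposite signs: (-3, -4), (-3, -2). Count: 2.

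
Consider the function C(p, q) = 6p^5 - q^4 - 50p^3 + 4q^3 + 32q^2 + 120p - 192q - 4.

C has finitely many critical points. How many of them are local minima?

C separates as a function of p plus a function of q, so ∇C=0 decouples.
∂C/∂p = 30(p - 2)(p - 1)(p + 1)(p + 2) = 0 at p ∈ {-2, -1, 1, 2}; ∂C/∂q = -4(q - 4)(q - 3)(q + 4) = 0 at q ∈ {-4, 3, 4}.
The Hessian is diagonal: diag(C_pp, C_qq). Second derivatives: C_pp(-2)=-360, C_pp(-1)=180, C_pp(1)=-180, C_pp(2)=360; C_qq(-4)=-224, C_qq(3)=28, C_qq(4)=-32.
Local minima occur where both diagonal entries positive: (-1, 3), (2, 3). Count: 2.

2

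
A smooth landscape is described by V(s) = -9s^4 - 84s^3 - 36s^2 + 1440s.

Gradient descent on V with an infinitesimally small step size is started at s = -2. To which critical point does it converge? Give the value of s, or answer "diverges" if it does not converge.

V'(s) = -36(s - 2)(s + 4)(s + 5), so V'(-2) = 864.
Gradient descent moves in the -V' direction, i.e. s is decreasing.
The nearest critical point in that direction is s = -4, where V'' = 216 > 0 (a local minimum). The iterate converges there.

-4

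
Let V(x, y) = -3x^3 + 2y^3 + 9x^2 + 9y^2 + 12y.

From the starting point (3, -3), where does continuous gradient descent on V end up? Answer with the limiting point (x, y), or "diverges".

diverges

V is separable, so gradient descent decouples: x follows -∂V/∂x, y follows -∂V/∂y.
∂V/∂x = -9x(x - 2); at x=3 this is -27, so x increases.
∂V/∂y = 6(y + 1)(y + 2); at y=-3 this is 12, so y decreases.
The x-coordinate has no critical point in that direction and runs off to infinity.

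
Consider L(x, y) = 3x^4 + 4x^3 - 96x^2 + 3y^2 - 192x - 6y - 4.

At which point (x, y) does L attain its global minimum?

(4, 1)

L(x,y) separates as P(x) + Q(y) − 4, so its minimum is min P + min Q − 4.
P'(x) = 12(x - 4)(x + 1)(x + 4) vanishes at x ∈ {-4, -1, 4}; Q'(y) = 6y - 6 vanishes at y ∈ {1}.
Local minima of P (where P''>0): P(-4)=-256, P(4)=-1280. Local minima of Q: Q(1)=-3.
So the global minimum of L is P(4) + Q(1) − 4 = -1280 − 3 − 4 = -1287, attained at (4, 1).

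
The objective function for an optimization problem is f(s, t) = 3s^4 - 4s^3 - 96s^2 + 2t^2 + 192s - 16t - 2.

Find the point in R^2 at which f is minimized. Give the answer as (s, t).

f(s,t) separates as P(s) + Q(t) − 2, so its minimum is min P + min Q − 2.
P'(s) = 12(s - 4)(s - 1)(s + 4) vanishes at s ∈ {-4, 1, 4}; Q'(t) = 4(t - 4) vanishes at t ∈ {4}.
Local minima of P (where P''>0): P(-4)=-1280, P(4)=-256. Local minima of Q: Q(4)=-32.
So the global minimum of f is P(-4) + Q(4) − 2 = -1280 − 32 − 2 = -1314, attained at (-4, 4).

(-4, 4)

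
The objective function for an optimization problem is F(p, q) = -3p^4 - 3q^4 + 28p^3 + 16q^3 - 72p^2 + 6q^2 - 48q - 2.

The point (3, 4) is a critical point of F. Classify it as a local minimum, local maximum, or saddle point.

The mixed partial ∂²F/∂p∂q is 0, so the Hessian at any point is diag(F_pp, F_qq) = diag(12(-3p^2 + 14p - 12), 12(-3q^2 + 8q + 1)).
At (3, 4): H = diag(36, -180).
The eigenvalues have opposite signs, so H is indefinite: a saddle point.

saddle point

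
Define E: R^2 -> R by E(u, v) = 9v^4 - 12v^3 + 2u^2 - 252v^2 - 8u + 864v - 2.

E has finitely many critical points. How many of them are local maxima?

0

E separates as a function of u plus a function of v, so ∇E=0 decouples.
∂E/∂u = 4(u - 2) = 0 at u ∈ {2}; ∂E/∂v = 36(v - 3)(v - 2)(v + 4) = 0 at v ∈ {-4, 2, 3}.
The Hessian is diagonal: diag(E_uu, E_vv). Second derivatives: E_uu(2)=4; E_vv(-4)=1512, E_vv(2)=-216, E_vv(3)=252.
Local maxima occur where both diagonal entries negative: none. Count: 0.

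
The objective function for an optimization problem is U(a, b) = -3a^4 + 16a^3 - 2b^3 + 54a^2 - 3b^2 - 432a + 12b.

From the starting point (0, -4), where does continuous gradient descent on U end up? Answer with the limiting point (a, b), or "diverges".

U is separable, so gradient descent decouples: a follows -∂U/∂a, b follows -∂U/∂b.
∂U/∂a = -12(a - 4)(a - 3)(a + 3); at a=0 this is -432, so a increases.
∂U/∂b = -6(b - 1)(b + 2); at b=-4 this is -60, so b increases.
a converges to its nearest critical value 3 (a local min of the a-part); b converges to -2. The iterate converges to (3, -2).

(3, -2)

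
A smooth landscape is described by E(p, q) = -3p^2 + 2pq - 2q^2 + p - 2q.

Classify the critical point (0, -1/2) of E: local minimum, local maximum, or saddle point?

The Hessian of E is constant: H = [[-6, 2], [2, -4]].
det(H) = (-6)·(-4) − 2² = 20.
det(H) > 0 and tr(H) = -10 < 0, so H is negative definite and the point is a local maximum.

local maximum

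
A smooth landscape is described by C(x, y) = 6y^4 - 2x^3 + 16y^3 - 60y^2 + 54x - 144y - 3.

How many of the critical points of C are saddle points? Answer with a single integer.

3

C separates as a function of x plus a function of y, so ∇C=0 decouples.
∂C/∂x = -6(x - 3)(x + 3) = 0 at x ∈ {-3, 3}; ∂C/∂y = 24(y - 2)(y + 1)(y + 3) = 0 at y ∈ {-3, -1, 2}.
The Hessian is diagonal: diag(C_xx, C_yy). Second derivatives: C_xx(-3)=36, C_xx(3)=-36; C_yy(-3)=240, C_yy(-1)=-144, C_yy(2)=360.
Saddle points occur where the two diagonal entries have opposite signs: (-3, -1), (3, -3), (3, 2). Count: 3.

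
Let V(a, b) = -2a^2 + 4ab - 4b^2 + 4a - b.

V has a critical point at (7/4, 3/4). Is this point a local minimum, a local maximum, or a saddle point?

The Hessian of V is constant: H = [[-4, 4], [4, -8]].
det(H) = (-4)·(-8) − 4² = 16.
det(H) > 0 and tr(H) = -12 < 0, so H is negative definite and the point is a local maximum.

local maximum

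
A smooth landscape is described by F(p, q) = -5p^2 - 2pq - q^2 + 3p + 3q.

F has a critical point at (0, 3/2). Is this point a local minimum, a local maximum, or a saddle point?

The Hessian of F is constant: H = [[-10, -2], [-2, -2]].
det(H) = (-10)·(-2) − (-2)² = 16.
det(H) > 0 and tr(H) = -12 < 0, so H is negative definite and the point is a local maximum.

local maximum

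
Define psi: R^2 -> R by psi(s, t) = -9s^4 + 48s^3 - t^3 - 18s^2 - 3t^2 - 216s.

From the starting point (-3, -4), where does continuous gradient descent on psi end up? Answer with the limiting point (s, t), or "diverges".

psi is separable, so gradient descent decouples: s follows -∂psi/∂s, t follows -∂psi/∂t.
∂psi/∂s = -36(s - 3)(s - 2)(s + 1); at s=-3 this is 2160, so s decreases.
∂psi/∂t = -3t(t + 2); at t=-4 this is -24, so t increases.
The s-coordinate has no critical point in that direction and runs off to infinity.

diverges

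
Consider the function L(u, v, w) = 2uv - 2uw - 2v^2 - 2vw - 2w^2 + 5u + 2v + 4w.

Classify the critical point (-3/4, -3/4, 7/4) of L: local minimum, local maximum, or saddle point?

saddle point

The Hessian is constant: H = [[0, 2, -2], [2, -4, -2], [-2, -2, -4]].
Leading principal minors: Δ₁ = 0, Δ₂ = -4, Δ₃ = 48.
The minors fit neither the all-positive nor the alternating-sign pattern, so H is indefinite: a saddle point.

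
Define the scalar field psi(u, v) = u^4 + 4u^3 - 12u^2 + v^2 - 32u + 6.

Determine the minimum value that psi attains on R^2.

-58

psi(u,v) separates as P(u) + Q(v) + 6, so its minimum is min P + min Q + 6.
P'(u) = 4(u - 2)(u + 1)(u + 4) vanishes at u ∈ {-4, -1, 2}; Q'(v) = 2v vanishes at v ∈ {0}.
Local minima of P (where P''>0): P(-4)=-64, P(2)=-64. Local minima of Q: Q(0)=0.
So the global minimum of psi is P(-4) + Q(0) + 6 = -64 + 0 + 6 = -58, attained at (-4, 0).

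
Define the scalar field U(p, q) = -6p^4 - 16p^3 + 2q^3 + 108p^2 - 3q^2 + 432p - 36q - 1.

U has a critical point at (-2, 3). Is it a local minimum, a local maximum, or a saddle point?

local minimum

The mixed partial ∂²U/∂p∂q is 0, so the Hessian at any point is diag(U_pp, U_qq) = diag(24(-3p^2 - 4p + 9), 6(2q - 1)).
At (-2, 3): H = diag(120, 30).
Both eigenvalues are positive, so H is positive definite: a local minimum.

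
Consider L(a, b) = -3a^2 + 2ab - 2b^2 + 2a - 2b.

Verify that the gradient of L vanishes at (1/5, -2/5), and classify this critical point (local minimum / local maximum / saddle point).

local maximum

∇L = (-6a + 2b + 2, 2a - 4b - 2); substituting (1/5, -2/5) gives ∇L = (0, 0), so (1/5, -2/5) is indeed a critical point.
The Hessian of L is constant: H = [[-6, 2], [2, -4]].
det(H) = (-6)·(-4) − 2² = 20.
det(H) > 0 and tr(H) = -10 < 0, so H is negative definite and the point is a local maximum.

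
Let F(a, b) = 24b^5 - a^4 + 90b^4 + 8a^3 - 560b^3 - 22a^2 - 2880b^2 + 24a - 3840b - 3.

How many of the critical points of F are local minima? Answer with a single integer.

F separates as a function of a plus a function of b, so ∇F=0 decouples.
∂F/∂a = -4(a - 3)(a - 2)(a - 1) = 0 at a ∈ {1, 2, 3}; ∂F/∂b = 120(b - 4)(b + 1)(b + 2)(b + 4) = 0 at b ∈ {-4, -2, -1, 4}.
The Hessian is diagonal: diag(F_aa, F_bb). Second derivatives: F_aa(1)=-8, F_aa(2)=4, F_aa(3)=-8; F_bb(-4)=-5760, F_bb(-2)=1440, F_bb(-1)=-1800, F_bb(4)=28800.
Local minima occur where both diagonal entries positive: (2, -2), (2, 4). Count: 2.

2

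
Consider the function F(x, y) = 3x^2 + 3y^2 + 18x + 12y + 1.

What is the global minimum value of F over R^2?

-38

F(x,y) separates as P(x) + Q(y) + 1, so its minimum is min P + min Q + 1.
P'(x) = 6x + 18 vanishes at x ∈ {-3}; Q'(y) = 6y + 12 vanishes at y ∈ {-2}.
Local minima of P (where P''>0): P(-3)=-27. Local minima of Q: Q(-2)=-12.
So the global minimum of F is P(-3) + Q(-2) + 1 = -27 − 12 + 1 = -38, attained at (-3, -2).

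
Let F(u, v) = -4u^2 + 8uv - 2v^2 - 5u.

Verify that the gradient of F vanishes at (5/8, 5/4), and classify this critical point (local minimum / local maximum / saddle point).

saddle point

∇F = (-8u + 8v - 5, 8u - 4v); substituting (5/8, 5/4) gives ∇F = (0, 0), so (5/8, 5/4) is indeed a critical point.
The Hessian of F is constant: H = [[-8, 8], [8, -4]].
det(H) = (-8)·(-4) − 8² = -32.
Since det(H) < 0, H is indefinite and the critical point is a saddle point.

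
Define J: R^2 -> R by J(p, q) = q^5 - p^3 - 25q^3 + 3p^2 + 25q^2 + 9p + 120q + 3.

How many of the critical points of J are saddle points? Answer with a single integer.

4

J separates as a function of p plus a function of q, so ∇J=0 decouples.
∂J/∂p = -3(p - 3)(p + 1) = 0 at p ∈ {-1, 3}; ∂J/∂q = 5(q - 3)(q - 2)(q + 1)(q + 4) = 0 at q ∈ {-4, -1, 2, 3}.
The Hessian is diagonal: diag(J_pp, J_qq). Second derivatives: J_pp(-1)=12, J_pp(3)=-12; J_qq(-4)=-630, J_qq(-1)=180, J_qq(2)=-90, J_qq(3)=140.
Saddle points occur where the two diagonal entries have opposite signs: (-1, -4), (-1, 2), (3, -1), (3, 3). Count: 4.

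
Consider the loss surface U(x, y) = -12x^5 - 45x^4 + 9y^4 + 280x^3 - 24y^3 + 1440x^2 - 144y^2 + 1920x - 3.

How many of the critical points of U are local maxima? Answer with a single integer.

U separates as a function of x plus a function of y, so ∇U=0 decouples.
∂U/∂x = -60(x - 4)(x + 1)(x + 2)(x + 4) = 0 at x ∈ {-4, -2, -1, 4}; ∂U/∂y = 36y(y - 4)(y + 2) = 0 at y ∈ {-2, 0, 4}.
The Hessian is diagonal: diag(U_xx, U_yy). Second derivatives: U_xx(-4)=2880, U_xx(-2)=-720, U_xx(-1)=900, U_xx(4)=-14400; U_yy(-2)=432, U_yy(0)=-288, U_yy(4)=864.
Local maxima occur where both diagonal entries negative: (-2, 0), (4, 0). Count: 2.

2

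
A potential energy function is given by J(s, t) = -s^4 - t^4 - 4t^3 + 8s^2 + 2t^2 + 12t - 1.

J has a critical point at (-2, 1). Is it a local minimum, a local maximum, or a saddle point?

local maximum

The mixed partial ∂²J/∂s∂t is 0, so the Hessian at any point is diag(J_ss, J_tt) = diag(4(-3s^2 + 4), 4(-3t^2 - 6t + 1)).
At (-2, 1): H = diag(-32, -32).
Both eigenvalues are negative, so H is negative definite: a local maximum.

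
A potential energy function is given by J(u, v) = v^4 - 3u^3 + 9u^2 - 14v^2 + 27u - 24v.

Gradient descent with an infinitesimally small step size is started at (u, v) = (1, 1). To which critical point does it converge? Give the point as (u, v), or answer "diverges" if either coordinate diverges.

J is separable, so gradient descent decouples: u follows -∂J/∂u, v follows -∂J/∂v.
∂J/∂u = -9(u - 3)(u + 1); at u=1 this is 36, so u decreases.
∂J/∂v = 4(v - 3)(v + 1)(v + 2); at v=1 this is -48, so v increases.
u converges to its nearest critical value -1 (a local min of the u-part); v converges to 3. The iterate converges to (-1, 3).

(-1, 3)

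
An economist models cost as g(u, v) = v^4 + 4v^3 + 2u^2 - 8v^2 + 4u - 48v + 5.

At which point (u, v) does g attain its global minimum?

g(u,v) separates as P(u) + Q(v) + 5, so its minimum is min P + min Q + 5.
P'(u) = 4u + 4 vanishes at u ∈ {-1}; Q'(v) = 4(v - 2)(v + 2)(v + 3) vanishes at v ∈ {-3, -2, 2}.
Local minima of P (where P''>0): P(-1)=-2. Local minima of Q: Q(-3)=45, Q(2)=-80.
So the global minimum of g is P(-1) + Q(2) + 5 = -2 − 80 + 5 = -77, attained at (-1, 2).

(-1, 2)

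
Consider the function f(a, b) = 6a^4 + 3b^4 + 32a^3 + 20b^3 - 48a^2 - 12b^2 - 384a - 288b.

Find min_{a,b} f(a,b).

-1024

f(a,b) separates as P(a) + Q(b), so its minimum is min P + min Q.
P'(a) = 24(a - 2)(a + 2)(a + 4) vanishes at a ∈ {-4, -2, 2}; Q'(b) = 12(b - 2)(b + 3)(b + 4) vanishes at b ∈ {-4, -3, 2}.
Local minima of P (where P''>0): P(-4)=256, P(2)=-608. Local minima of Q: Q(-4)=448, Q(2)=-416.
So the global minimum of f is P(2) + Q(2) = -608 − 416 = -1024, attained at (2, 2).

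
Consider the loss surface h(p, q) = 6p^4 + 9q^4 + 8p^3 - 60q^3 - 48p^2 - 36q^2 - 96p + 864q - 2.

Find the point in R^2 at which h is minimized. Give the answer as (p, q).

h(p,q) separates as A(p) + B(q) − 2, so its minimum is min A + min B − 2.
A'(p) = 24(p - 2)(p + 1)(p + 2) vanishes at p ∈ {-2, -1, 2}; B'(q) = 36(q - 4)(q - 3)(q + 2) vanishes at q ∈ {-2, 3, 4}.
Local minima of A (where A''>0): A(-2)=32, A(2)=-224. Local minima of B: B(-2)=-1248, B(4)=1344.
So the global minimum of h is A(2) + B(-2) − 2 = -224 − 1248 − 2 = -1474, attained at (2, -2).

(2, -2)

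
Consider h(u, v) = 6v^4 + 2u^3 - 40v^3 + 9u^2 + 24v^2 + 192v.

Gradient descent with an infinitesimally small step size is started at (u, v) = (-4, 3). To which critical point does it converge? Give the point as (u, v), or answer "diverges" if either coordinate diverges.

diverges

h is separable, so gradient descent decouples: u follows -∂h/∂u, v follows -∂h/∂v.
∂h/∂u = 6u(u + 3); at u=-4 this is 24, so u decreases.
∂h/∂v = 24(v - 4)(v - 2)(v + 1); at v=3 this is -96, so v increases.
The u-coordinate has no critical point in that direction and runs off to infinity.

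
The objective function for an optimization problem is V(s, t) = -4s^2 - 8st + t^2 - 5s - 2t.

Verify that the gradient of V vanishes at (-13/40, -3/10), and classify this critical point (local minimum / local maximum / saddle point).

∇V = (-8s - 8t - 5, -8s + 2t - 2); substituting (-13/40, -3/10) gives ∇V = (0, 0), so (-13/40, -3/10) is indeed a critical point.
The Hessian of V is constant: H = [[-8, -8], [-8, 2]].
det(H) = (-8)·2 − (-8)² = -80.
Since det(H) < 0, H is indefinite and the critical point is a saddle point.

saddle point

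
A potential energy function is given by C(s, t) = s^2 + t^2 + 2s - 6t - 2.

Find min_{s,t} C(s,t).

C(s,t) separates as P(s) + Q(t) − 2, so its minimum is min P + min Q − 2.
P'(s) = 2s + 2 vanishes at s ∈ {-1}; Q'(t) = 2(t - 3) vanishes at t ∈ {3}.
Local minima of P (where P''>0): P(-1)=-1. Local minima of Q: Q(3)=-9.
So the global minimum of C is P(-1) + Q(3) − 2 = -1 − 9 − 2 = -12, attained at (-1, 3).

-12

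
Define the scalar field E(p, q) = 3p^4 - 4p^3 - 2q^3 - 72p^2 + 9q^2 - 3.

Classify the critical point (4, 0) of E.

local minimum

The mixed partial ∂²E/∂p∂q is 0, so the Hessian at any point is diag(E_pp, E_qq) = diag(12(3p^2 - 2p - 12), 6(-2q + 3)).
At (4, 0): H = diag(336, 18).
Both eigenvalues are positive, so H is positive definite: a local minimum.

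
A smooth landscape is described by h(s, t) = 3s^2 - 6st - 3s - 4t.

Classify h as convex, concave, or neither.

h is quadratic, so its Hessian is the constant matrix H = [[6, -6], [-6, 0]].
det(H) = -36, tr(H) = 6.
det(H) < 0, so H is indefinite: neither convex nor concave.

neither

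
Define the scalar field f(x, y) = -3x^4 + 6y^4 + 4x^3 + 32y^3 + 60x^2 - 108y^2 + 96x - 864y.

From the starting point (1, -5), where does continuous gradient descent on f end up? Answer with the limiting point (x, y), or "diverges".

(-1, -4)

f is separable, so gradient descent decouples: x follows -∂f/∂x, y follows -∂f/∂y.
∂f/∂x = -12(x - 4)(x + 1)(x + 2); at x=1 this is 216, so x decreases.
∂f/∂y = 24(y - 3)(y + 3)(y + 4); at y=-5 this is -384, so y increases.
x converges to its nearest critical value -1 (a local min of the x-part); y converges to -4. The iterate converges to (-1, -4).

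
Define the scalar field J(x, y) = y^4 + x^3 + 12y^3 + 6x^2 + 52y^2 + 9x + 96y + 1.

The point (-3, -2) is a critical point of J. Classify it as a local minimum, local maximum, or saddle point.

The mixed partial ∂²J/∂x∂y is 0, so the Hessian at any point is diag(J_xx, J_yy) = diag(6(x + 2), 4(3y^2 + 18y + 26)).
At (-3, -2): H = diag(-6, 8).
The eigenvalues have opposite signs, so H is indefinite: a saddle point.

saddle point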